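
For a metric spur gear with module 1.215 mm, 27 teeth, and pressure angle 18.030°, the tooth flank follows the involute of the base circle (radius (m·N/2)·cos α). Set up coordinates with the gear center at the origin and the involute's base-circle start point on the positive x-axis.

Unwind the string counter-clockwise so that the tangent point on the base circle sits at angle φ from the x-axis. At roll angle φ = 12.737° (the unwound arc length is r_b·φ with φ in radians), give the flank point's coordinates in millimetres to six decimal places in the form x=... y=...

pitch radius r_p = m·N/2 = 1.215·27/2 = 16.402500
base radius r_b = r_p·cos α = 16.402500·cos 18.030° = 15.597048
roll angle φ = 12.737° = 0.22230259 rad
x = r_b·(cos φ + φ·sin φ) = 15.597048·(0.97539237 + 0.22230259·0.22047613) = 15.977691
y = r_b·(sin φ − φ·cos φ) = 15.597048·(0.22047613 − 0.22230259·0.97539237) = 0.056834

x=15.977691 y=0.056834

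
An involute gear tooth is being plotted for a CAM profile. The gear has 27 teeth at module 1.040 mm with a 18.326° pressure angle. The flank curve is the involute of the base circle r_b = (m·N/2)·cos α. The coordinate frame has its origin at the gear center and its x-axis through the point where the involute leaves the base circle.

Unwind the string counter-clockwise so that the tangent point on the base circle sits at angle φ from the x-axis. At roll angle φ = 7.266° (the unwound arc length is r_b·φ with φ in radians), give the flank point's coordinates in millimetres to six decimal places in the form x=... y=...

pitch radius r_p = m·N/2 = 1.040·27/2 = 14.040000
base radius r_b = r_p·cos α = 14.040000·cos 18.326° = 13.327932
roll angle φ = 7.266° = 0.12681562 rad
x = r_b·(cos φ + φ·sin φ) = 13.327932·(0.99196967 + 0.12681562·0.12647598) = 13.434673
y = r_b·(sin φ − φ·cos φ) = 13.327932·(0.12647598 − 0.12681562·0.99196967) = 0.009046

x=13.434673 y=0.009046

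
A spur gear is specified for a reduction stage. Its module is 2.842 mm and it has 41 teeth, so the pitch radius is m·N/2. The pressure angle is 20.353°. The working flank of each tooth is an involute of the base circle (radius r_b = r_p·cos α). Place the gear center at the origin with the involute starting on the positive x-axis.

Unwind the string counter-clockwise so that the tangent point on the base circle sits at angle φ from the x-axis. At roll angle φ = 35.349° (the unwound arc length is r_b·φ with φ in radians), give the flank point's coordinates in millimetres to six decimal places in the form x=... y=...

pitch radius r_p = m·N/2 = 2.842·41/2 = 58.261000
base radius r_b = r_p·cos α = 58.261000·cos 20.353° = 54.623626
roll angle φ = 35.349° = 0.61695644 rad
x = r_b·(cos φ + φ·sin φ) = 54.623626·(0.81564310 + 0.61695644·0.57855538) = 64.050931
y = r_b·(sin φ − φ·cos φ) = 54.623626·(0.57855538 − 0.61695644·0.81564310) = 4.115296

x=64.050931 y=4.115296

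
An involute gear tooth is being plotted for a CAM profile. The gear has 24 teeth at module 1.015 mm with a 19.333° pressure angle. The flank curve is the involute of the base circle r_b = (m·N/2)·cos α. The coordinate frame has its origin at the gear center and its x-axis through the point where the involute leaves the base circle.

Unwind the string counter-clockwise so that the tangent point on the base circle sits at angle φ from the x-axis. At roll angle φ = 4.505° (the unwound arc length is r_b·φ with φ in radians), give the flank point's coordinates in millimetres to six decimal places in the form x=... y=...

x=11.528647 y=0.001861

pitch radius r_p = m·N/2 = 1.015·24/2 = 12.180000
base radius r_b = r_p·cos α = 12.180000·cos 19.333° = 11.493175
roll angle φ = 4.505° = 0.07862708 rad
x = r_b·(cos φ + φ·sin φ) = 11.493175·(0.99691048 + 0.07862708·0.07854609) = 11.528647
y = r_b·(sin φ − φ·cos φ) = 11.493175·(0.07854609 − 0.07862708·0.99691048) = 0.001861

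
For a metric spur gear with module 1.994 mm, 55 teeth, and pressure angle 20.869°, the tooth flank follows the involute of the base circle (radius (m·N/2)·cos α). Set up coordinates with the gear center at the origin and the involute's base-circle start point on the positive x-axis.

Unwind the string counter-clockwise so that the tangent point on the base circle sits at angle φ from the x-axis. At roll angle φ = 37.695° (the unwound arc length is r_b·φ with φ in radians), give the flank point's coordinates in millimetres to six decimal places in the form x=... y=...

pitch radius r_p = m·N/2 = 1.994·55/2 = 54.835000
base radius r_b = r_p·cos α = 54.835000·cos 20.869° = 51.237679
roll angle φ = 37.695° = 0.65790186 rad
x = r_b·(cos φ + φ·sin φ) = 51.237679·(0.79127690 + 0.65790186·0.61145799) = 61.155052
y = r_b·(sin φ − φ·cos φ) = 51.237679·(0.61145799 − 0.65790186·0.79127690) = 4.656247

x=61.155052 y=4.656247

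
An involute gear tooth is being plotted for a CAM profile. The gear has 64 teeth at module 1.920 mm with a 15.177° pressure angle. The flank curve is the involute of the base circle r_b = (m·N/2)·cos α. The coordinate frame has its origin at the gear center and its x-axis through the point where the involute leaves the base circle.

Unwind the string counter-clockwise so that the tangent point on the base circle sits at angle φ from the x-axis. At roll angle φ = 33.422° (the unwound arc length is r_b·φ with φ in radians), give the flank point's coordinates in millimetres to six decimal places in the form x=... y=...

pitch radius r_p = m·N/2 = 1.920·64/2 = 61.440000
base radius r_b = r_p·cos α = 61.440000·cos 15.177° = 59.297075
roll angle φ = 33.422° = 0.58332394 rad
x = r_b·(cos φ + φ·sin φ) = 59.297075·(0.83463643 + 0.58332394·0.55080126) = 68.543386
y = r_b·(sin φ − φ·cos φ) = 59.297075·(0.55080126 − 0.58332394·0.83463643) = 3.791327

x=68.543386 y=3.791327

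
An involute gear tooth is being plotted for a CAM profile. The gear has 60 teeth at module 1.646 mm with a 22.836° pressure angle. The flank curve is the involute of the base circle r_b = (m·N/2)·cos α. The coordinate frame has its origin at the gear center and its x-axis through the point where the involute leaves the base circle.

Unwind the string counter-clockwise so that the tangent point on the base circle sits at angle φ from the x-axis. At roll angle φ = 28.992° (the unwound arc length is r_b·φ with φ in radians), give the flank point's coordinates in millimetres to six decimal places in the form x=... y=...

pitch radius r_p = m·N/2 = 1.646·60/2 = 49.380000
base radius r_b = r_p·cos α = 49.380000·cos 22.836° = 45.509570
roll angle φ = 28.992° = 0.50600586 rad
x = r_b·(cos φ + φ·sin φ) = 45.509570·(0.87468739 + 0.50600586·0.48468750) = 50.968084
y = r_b·(sin φ − φ·cos φ) = 45.509570·(0.48468750 − 0.50600586·0.87468739) = 1.915523

x=50.968084 y=1.915523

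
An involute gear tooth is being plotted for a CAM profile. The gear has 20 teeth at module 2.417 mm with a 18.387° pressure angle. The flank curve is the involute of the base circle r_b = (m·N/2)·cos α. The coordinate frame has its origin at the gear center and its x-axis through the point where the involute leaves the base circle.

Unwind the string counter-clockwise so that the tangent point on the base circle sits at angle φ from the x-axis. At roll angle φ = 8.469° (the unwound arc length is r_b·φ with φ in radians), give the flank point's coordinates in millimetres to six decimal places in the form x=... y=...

pitch radius r_p = m·N/2 = 2.417·20/2 = 24.170000
base radius r_b = r_p·cos α = 24.170000·cos 18.387° = 22.936064
roll angle φ = 8.469° = 0.14781193 rad
x = r_b·(cos φ + φ·sin φ) = 22.936064·(0.98909569 + 0.14781193·0.14727428) = 23.185254
y = r_b·(sin φ − φ·cos φ) = 22.936064·(0.14727428 − 0.14781193·0.98909569) = 0.024636

x=23.185254 y=0.024636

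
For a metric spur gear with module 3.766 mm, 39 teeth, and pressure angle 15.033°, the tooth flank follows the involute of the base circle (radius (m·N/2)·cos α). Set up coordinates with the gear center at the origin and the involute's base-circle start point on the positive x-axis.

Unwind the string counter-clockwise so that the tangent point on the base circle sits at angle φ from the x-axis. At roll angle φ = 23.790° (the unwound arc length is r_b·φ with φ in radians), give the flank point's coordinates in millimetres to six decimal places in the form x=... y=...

pitch radius r_p = m·N/2 = 3.766·39/2 = 73.437000
base radius r_b = r_p·cos α = 73.437000·cos 15.033° = 70.923736
roll angle φ = 23.790° = 0.41521383 rad
x = r_b·(cos φ + φ·sin φ) = 70.923736·(0.91503009 + 0.41521383·0.40338560) = 76.776459
y = r_b·(sin φ − φ·cos φ) = 70.923736·(0.40338560 − 0.41521383·0.91503009) = 1.663336

x=76.776459 y=1.663336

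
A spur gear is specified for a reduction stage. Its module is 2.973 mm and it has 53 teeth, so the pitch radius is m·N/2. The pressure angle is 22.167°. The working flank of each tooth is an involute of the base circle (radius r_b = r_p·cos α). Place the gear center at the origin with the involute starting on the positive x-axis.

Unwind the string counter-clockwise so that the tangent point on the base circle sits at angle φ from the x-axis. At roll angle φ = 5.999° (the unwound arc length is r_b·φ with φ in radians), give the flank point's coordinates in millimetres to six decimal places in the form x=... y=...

pitch radius r_p = m·N/2 = 2.973·53/2 = 78.784500
base radius r_b = r_p·cos α = 78.784500·cos 22.167° = 72.961384
roll angle φ = 5.999° = 0.10470230 rad
x = r_b·(cos φ + φ·sin φ) = 72.961384·(0.99452372 + 0.10470230·0.10451111) = 73.360211
y = r_b·(sin φ − φ·cos φ) = 72.961384·(0.10451111 − 0.10470230·0.99452372) = 0.027885

x=73.360211 y=0.027885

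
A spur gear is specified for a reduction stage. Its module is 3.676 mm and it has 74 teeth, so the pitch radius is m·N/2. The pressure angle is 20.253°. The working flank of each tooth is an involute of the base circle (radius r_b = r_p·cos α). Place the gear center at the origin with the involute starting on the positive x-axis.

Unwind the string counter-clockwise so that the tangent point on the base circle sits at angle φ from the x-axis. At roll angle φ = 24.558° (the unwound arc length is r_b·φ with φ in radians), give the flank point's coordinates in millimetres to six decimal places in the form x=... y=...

pitch radius r_p = m·N/2 = 3.676·74/2 = 136.012000
base radius r_b = r_p·cos α = 136.012000·cos 20.253° = 127.602815
roll angle φ = 24.558° = 0.42861796 rad
x = r_b·(cos φ + φ·sin φ) = 127.602815·(0.90954101 + 0.42861796·0.41561418) = 138.791121
y = r_b·(sin φ − φ·cos φ) = 127.602815·(0.41561418 − 0.42861796·0.90954101) = 3.288141

x=138.791121 y=3.288141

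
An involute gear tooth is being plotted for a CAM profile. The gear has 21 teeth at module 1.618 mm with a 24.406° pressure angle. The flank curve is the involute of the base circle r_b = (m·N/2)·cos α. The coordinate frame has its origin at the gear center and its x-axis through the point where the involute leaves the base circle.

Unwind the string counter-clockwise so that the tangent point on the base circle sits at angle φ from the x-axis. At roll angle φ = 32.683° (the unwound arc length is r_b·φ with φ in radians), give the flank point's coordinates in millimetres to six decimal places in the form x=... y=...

pitch radius r_p = m·N/2 = 1.618·21/2 = 16.989000
base radius r_b = r_p·cos α = 16.989000·cos 24.406° = 15.470870
roll angle φ = 32.683° = 0.57042596 rad
x = r_b·(cos φ + φ·sin φ) = 15.470870·(0.84167104 + 0.57042596·0.53999062) = 17.786792
y = r_b·(sin φ − φ·cos φ) = 15.470870·(0.53999062 − 0.57042596·0.84167104) = 0.926390

x=17.786792 y=0.926390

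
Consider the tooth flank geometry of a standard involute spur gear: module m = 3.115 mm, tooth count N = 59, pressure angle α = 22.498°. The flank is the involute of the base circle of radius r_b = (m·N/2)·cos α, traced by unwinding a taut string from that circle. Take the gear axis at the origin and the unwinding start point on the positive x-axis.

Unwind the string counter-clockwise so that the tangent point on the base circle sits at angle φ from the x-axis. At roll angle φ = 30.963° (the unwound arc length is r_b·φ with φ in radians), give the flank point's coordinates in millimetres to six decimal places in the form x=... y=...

pitch radius r_p = m·N/2 = 3.115·59/2 = 91.892500
base radius r_b = r_p·cos α = 91.892500·cos 22.498° = 84.898827
roll angle φ = 30.963° = 0.54040630 rad
x = r_b·(cos φ + φ·sin φ) = 84.898827·(0.85749972 + 0.54040630·0.51448443) = 96.405195
y = r_b·(sin φ − φ·cos φ) = 84.898827·(0.51448443 − 0.54040630·0.85749972) = 4.337157

x=96.405195 y=4.337157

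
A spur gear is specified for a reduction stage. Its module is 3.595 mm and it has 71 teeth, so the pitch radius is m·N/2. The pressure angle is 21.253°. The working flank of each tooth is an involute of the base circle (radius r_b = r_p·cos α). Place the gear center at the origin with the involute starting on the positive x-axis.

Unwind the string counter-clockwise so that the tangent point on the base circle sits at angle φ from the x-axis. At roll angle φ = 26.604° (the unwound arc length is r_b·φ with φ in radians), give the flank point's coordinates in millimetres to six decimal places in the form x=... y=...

pitch radius r_p = m·N/2 = 3.595·71/2 = 127.622500
base radius r_b = r_p·cos α = 127.622500·cos 21.253° = 118.942752
roll angle φ = 26.604° = 0.46432739 rad
x = r_b·(cos φ + φ·sin φ) = 118.942752·(0.89412298 + 0.46432739·0.44782151) = 131.081903
y = r_b·(sin φ − φ·cos φ) = 118.942752·(0.44782151 − 0.46432739·0.89412298) = 3.884161

x=131.081903 y=3.884161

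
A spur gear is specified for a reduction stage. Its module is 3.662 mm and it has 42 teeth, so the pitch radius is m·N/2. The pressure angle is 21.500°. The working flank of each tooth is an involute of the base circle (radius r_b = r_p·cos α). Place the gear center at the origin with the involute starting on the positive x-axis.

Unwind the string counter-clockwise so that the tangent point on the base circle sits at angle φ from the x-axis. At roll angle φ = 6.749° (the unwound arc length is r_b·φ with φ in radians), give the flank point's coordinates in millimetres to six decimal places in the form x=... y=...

x=72.045637 y=0.038926

pitch radius r_p = m·N/2 = 3.662·42/2 = 76.902000
base radius r_b = r_p·cos α = 76.902000·cos 21.500° = 71.550972
roll angle φ = 6.749° = 0.11779227 rad
x = r_b·(cos φ + φ·sin φ) = 71.550972·(0.99307051 + 0.11779227·0.11752007) = 72.045637
y = r_b·(sin φ − φ·cos φ) = 71.550972·(0.11752007 − 0.11779227·0.99307051) = 0.038926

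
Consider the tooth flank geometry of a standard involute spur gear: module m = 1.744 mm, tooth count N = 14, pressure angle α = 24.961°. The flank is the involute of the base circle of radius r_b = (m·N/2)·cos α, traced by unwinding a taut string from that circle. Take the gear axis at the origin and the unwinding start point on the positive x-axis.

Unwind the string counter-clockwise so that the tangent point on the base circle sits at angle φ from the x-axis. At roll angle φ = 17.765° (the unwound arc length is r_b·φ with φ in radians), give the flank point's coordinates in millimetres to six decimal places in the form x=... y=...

x=11.586999 y=0.108914

pitch radius r_p = m·N/2 = 1.744·14/2 = 12.208000
base radius r_b = r_p·cos α = 12.208000·cos 24.961° = 11.067715
roll angle φ = 17.765° = 0.31005774 rad
x = r_b·(cos φ + φ·sin φ) = 11.067715·(0.95231595 + 0.31005774·0.30511363) = 11.586999
y = r_b·(sin φ − φ·cos φ) = 11.067715·(0.30511363 − 0.31005774·0.95231595) = 0.108914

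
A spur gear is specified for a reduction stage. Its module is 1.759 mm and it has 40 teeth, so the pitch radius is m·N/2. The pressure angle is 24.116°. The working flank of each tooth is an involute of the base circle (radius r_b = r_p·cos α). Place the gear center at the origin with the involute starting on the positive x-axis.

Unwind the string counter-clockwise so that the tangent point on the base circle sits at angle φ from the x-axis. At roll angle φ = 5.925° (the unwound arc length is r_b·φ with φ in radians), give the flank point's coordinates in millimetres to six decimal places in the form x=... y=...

x=32.280721 y=0.011823

pitch radius r_p = m·N/2 = 1.759·40/2 = 35.180000
base radius r_b = r_p·cos α = 35.180000·cos 24.116° = 32.109494
roll angle φ = 5.925° = 0.10341076 rad
x = r_b·(cos φ + φ·sin φ) = 32.109494·(0.99465787 + 0.10341076·0.10322655) = 32.280721
y = r_b·(sin φ − φ·cos φ) = 32.109494·(0.10322655 − 0.10341076·0.99465787) = 0.011823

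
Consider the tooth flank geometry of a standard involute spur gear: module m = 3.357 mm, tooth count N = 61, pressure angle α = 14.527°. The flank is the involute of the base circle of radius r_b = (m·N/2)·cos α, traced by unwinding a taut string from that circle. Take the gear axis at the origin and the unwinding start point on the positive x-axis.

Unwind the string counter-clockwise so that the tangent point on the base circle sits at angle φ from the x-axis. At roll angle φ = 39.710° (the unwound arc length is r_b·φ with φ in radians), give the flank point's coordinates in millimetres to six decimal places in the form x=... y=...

pitch radius r_p = m·N/2 = 3.357·61/2 = 102.388500
base radius r_b = r_p·cos α = 102.388500·cos 14.527° = 99.115093
roll angle φ = 39.710° = 0.69307025 rad
x = r_b·(cos φ + φ·sin φ) = 99.115093·(0.76928806 + 0.69307025·0.63890209) = 120.136620
y = r_b·(sin φ − φ·cos φ) = 99.115093·(0.63890209 − 0.69307025·0.76928806) = 10.479581

x=120.136620 y=10.479581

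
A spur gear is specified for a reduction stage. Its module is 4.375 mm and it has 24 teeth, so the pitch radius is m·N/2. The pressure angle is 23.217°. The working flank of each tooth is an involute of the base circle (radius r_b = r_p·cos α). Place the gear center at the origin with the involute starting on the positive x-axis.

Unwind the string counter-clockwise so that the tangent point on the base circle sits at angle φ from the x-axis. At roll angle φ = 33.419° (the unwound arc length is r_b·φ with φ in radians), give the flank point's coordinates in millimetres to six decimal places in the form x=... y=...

x=55.770716 y=3.084091

pitch radius r_p = m·N/2 = 4.375·24/2 = 52.500000
base radius r_b = r_p·cos α = 52.500000·cos 23.217° = 48.248467
roll angle φ = 33.419° = 0.58327158 rad
x = r_b·(cos φ + φ·sin φ) = 48.248467·(0.83466527 + 0.58327158·0.55075756) = 55.770716
y = r_b·(sin φ − φ·cos φ) = 48.248467·(0.55075756 − 0.58327158·0.83466527) = 3.084091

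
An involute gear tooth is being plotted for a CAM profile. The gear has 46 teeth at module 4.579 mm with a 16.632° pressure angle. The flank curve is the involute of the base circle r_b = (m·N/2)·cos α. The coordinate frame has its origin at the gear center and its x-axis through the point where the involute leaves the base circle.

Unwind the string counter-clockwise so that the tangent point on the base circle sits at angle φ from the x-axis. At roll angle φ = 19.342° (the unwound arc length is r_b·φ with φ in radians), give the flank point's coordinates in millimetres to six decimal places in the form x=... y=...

pitch radius r_p = m·N/2 = 4.579·46/2 = 105.317000
base radius r_b = r_p·cos α = 105.317000·cos 16.632° = 100.910839
roll angle φ = 19.342° = 0.33758158 rad
x = r_b·(cos φ + φ·sin φ) = 100.910839·(0.94355842 + 0.33758158·0.33120615) = 106.498021
y = r_b·(sin φ − φ·cos φ) = 100.910839·(0.33120615 − 0.33758158·0.94355842) = 1.279368

x=106.498021 y=1.279368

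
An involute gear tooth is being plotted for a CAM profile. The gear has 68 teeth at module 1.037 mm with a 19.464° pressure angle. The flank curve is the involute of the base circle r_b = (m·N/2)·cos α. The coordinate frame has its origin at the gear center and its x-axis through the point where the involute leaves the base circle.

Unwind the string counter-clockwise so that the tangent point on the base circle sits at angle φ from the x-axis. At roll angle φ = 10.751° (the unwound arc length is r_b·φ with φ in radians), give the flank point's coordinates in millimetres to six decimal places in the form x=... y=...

x=33.823126 y=0.072951

pitch radius r_p = m·N/2 = 1.037·68/2 = 35.258000
base radius r_b = r_p·cos α = 35.258000·cos 19.464° = 33.243042
roll angle φ = 10.751° = 0.18764035 rad
x = r_b·(cos φ + φ·sin φ) = 33.243042·(0.98244714 + 0.18764035·0.18654118) = 33.823126
y = r_b·(sin φ − φ·cos φ) = 33.243042·(0.18654118 − 0.18764035·0.98244714) = 0.072951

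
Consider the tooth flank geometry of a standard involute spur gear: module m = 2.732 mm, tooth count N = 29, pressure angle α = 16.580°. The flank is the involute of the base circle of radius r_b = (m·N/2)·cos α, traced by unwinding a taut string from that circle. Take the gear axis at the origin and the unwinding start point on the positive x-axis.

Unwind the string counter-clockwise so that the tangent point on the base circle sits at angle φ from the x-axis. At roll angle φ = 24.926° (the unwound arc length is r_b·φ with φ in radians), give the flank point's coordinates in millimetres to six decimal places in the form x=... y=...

pitch radius r_p = m·N/2 = 2.732·29/2 = 39.614000
base radius r_b = r_p·cos α = 39.614000·cos 16.580° = 37.966939
roll angle φ = 24.926° = 0.43504077 rad
x = r_b·(cos φ + φ·sin φ) = 37.966939·(0.90685286 + 0.43504077·0.42144737) = 41.391543
y = r_b·(sin φ − φ·cos φ) = 37.966939·(0.42144737 − 0.43504077·0.90685286) = 1.022427

x=41.391543 y=1.022427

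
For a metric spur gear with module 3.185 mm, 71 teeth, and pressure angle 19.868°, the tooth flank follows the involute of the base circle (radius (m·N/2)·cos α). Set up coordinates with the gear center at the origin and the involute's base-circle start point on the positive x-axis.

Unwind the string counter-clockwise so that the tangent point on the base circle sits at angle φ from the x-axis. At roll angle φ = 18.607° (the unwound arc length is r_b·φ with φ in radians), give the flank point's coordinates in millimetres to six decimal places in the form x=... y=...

pitch radius r_p = m·N/2 = 3.185·71/2 = 113.067500
base radius r_b = r_p·cos α = 113.067500·cos 19.868° = 106.337506
roll angle φ = 18.607° = 0.32475341 rad
x = r_b·(cos φ + φ·sin φ) = 106.337506·(0.94772943 + 0.32475341·0.31907510) = 111.797954
y = r_b·(sin φ − φ·cos φ) = 106.337506·(0.31907510 − 0.32475341·0.94772943) = 1.201266

x=111.797954 y=1.201266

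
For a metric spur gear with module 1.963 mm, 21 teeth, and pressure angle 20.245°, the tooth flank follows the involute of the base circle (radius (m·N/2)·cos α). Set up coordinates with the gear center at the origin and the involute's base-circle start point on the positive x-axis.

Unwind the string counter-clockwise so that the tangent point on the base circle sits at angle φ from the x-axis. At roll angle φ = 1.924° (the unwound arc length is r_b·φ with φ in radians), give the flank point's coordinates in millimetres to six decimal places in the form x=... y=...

x=19.349053 y=0.000244

pitch radius r_p = m·N/2 = 1.963·21/2 = 20.611500
base radius r_b = r_p·cos α = 20.611500·cos 20.245° = 19.338153
roll angle φ = 1.924° = 0.03358013 rad
x = r_b·(cos φ + φ·sin φ) = 19.338153·(0.99943624 + 0.03358013·0.03357382) = 19.349053
y = r_b·(sin φ − φ·cos φ) = 19.338153·(0.03357382 − 0.03358013·0.99943624) = 0.000244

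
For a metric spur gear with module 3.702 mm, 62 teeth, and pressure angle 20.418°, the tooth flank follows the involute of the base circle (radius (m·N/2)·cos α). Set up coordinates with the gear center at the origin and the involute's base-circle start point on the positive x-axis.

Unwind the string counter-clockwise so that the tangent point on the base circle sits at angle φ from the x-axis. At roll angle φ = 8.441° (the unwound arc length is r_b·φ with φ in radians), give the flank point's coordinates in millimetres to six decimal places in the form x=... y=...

x=108.712617 y=0.114385

pitch radius r_p = m·N/2 = 3.702·62/2 = 114.762000
base radius r_b = r_p·cos α = 114.762000·cos 20.418° = 107.551783
roll angle φ = 8.441° = 0.14732324 rad
x = r_b·(cos φ + φ·sin φ) = 107.551783·(0.98916754 + 0.14732324·0.14679090) = 108.712617
y = r_b·(sin φ − φ·cos φ) = 107.551783·(0.14679090 − 0.14732324·0.98916754) = 0.114385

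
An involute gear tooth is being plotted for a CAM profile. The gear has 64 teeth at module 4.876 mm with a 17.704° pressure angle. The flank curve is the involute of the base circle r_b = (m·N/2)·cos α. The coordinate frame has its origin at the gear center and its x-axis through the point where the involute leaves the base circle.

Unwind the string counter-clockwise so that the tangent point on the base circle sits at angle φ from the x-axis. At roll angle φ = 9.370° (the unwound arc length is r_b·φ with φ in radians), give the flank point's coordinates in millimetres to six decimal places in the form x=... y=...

x=150.616774 y=0.216128

pitch radius r_p = m·N/2 = 4.876·64/2 = 156.032000
base radius r_b = r_p·cos α = 156.032000·cos 17.704° = 148.642364
roll angle φ = 9.370° = 0.16353735 rad
x = r_b·(cos φ + φ·sin φ) = 148.642364·(0.98665754 + 0.16353735·0.16280937) = 150.616774
y = r_b·(sin φ − φ·cos φ) = 148.642364·(0.16280937 − 0.16353735·0.98665754) = 0.216128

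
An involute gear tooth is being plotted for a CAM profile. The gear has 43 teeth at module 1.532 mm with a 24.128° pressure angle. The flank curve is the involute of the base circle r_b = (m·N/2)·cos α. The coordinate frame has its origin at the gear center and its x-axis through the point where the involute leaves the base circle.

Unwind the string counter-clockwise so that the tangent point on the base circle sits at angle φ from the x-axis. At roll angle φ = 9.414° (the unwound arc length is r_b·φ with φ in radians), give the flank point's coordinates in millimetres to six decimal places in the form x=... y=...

x=30.463380 y=0.044326

pitch radius r_p = m·N/2 = 1.532·43/2 = 32.938000
base radius r_b = r_p·cos α = 32.938000·cos 24.128° = 30.060356
roll angle φ = 9.414° = 0.16430530 rad
x = r_b·(cos φ + φ·sin φ) = 30.060356·(0.98653222 + 0.16430530·0.16356702) = 30.463380
y = r_b·(sin φ − φ·cos φ) = 30.060356·(0.16356702 − 0.16430530·0.98653222) = 0.044326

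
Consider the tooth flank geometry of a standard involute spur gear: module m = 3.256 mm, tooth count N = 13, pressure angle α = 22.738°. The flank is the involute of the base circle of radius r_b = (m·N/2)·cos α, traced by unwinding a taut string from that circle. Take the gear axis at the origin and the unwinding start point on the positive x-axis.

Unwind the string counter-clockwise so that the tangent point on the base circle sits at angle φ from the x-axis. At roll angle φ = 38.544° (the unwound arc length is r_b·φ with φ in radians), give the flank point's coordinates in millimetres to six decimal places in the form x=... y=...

pitch radius r_p = m·N/2 = 3.256·13/2 = 21.164000
base radius r_b = r_p·cos α = 21.164000·cos 22.738° = 19.519175
roll angle φ = 38.544° = 0.67271971 rad
x = r_b·(cos φ + φ·sin φ) = 19.519175·(0.78212987 + 0.67271971·0.62311545) = 23.448618
y = r_b·(sin φ − φ·cos φ) = 19.519175·(0.62311545 − 0.67271971·0.78212987) = 1.892604

x=23.448618 y=1.892604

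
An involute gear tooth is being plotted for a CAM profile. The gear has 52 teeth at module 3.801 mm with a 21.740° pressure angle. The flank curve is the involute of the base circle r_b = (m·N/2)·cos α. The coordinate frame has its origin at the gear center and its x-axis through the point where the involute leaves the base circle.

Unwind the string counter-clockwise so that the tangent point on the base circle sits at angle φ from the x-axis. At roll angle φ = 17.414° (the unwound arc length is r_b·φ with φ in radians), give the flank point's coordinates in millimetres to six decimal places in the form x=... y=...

pitch radius r_p = m·N/2 = 3.801·52/2 = 98.826000
base radius r_b = r_p·cos α = 98.826000·cos 21.740° = 91.796923
roll angle φ = 17.414° = 0.30393164 rad
x = r_b·(cos φ + φ·sin φ) = 91.796923·(0.95416723 + 0.30393164·0.29927395) = 95.939356
y = r_b·(sin φ − φ·cos φ) = 91.796923·(0.29927395 − 0.30393164·0.95416723) = 0.851172

x=95.939356 y=0.851172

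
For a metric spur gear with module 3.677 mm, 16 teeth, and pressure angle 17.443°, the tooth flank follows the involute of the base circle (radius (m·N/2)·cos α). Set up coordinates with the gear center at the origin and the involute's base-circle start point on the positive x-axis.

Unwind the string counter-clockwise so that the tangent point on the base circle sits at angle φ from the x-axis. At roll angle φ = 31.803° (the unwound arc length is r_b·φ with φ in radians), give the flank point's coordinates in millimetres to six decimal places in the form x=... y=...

pitch radius r_p = m·N/2 = 3.677·16/2 = 29.416000
base radius r_b = r_p·cos α = 29.416000·cos 17.443° = 28.063324
roll angle φ = 31.803° = 0.55506706 rad
x = r_b·(cos φ + φ·sin φ) = 28.063324·(0.84986510 + 0.55506706·0.52700030) = 32.059137
y = r_b·(sin φ − φ·cos φ) = 28.063324·(0.52700030 − 0.55506706·0.84986510) = 1.551009

x=32.059137 y=1.551009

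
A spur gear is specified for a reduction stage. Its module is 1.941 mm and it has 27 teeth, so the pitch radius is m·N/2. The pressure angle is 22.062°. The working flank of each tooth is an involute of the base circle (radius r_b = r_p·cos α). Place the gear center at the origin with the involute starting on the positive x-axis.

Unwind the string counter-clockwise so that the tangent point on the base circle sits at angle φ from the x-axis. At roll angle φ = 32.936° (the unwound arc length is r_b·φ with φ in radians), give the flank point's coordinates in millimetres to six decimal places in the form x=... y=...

pitch radius r_p = m·N/2 = 1.941·27/2 = 26.203500
base radius r_b = r_p·cos α = 26.203500·cos 22.062° = 24.284826
roll angle φ = 32.936° = 0.57484164 rad
x = r_b·(cos φ + φ·sin φ) = 24.284826·(0.83927841 + 0.57484164·0.54370189) = 27.971770
y = r_b·(sin φ − φ·cos φ) = 24.284826·(0.54370189 − 0.57484164·0.83927841) = 1.487439

x=27.971770 y=1.487439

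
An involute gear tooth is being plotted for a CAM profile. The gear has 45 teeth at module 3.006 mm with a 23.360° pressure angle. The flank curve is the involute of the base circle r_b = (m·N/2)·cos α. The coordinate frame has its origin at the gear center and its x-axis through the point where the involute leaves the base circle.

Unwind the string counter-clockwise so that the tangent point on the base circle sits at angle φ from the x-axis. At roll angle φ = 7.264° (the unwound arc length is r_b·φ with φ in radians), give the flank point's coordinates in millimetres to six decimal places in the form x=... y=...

pitch radius r_p = m·N/2 = 3.006·45/2 = 67.635000
base radius r_b = r_p·cos α = 67.635000·cos 23.360° = 62.091072
roll angle φ = 7.264° = 0.12678072 rad
x = r_b·(cos φ + φ·sin φ) = 62.091072·(0.99197408 + 0.12678072·0.12644136) = 62.588074
y = r_b·(sin φ − φ·cos φ) = 62.091072·(0.12644136 − 0.12678072·0.99197408) = 0.042108

x=62.588074 y=0.042108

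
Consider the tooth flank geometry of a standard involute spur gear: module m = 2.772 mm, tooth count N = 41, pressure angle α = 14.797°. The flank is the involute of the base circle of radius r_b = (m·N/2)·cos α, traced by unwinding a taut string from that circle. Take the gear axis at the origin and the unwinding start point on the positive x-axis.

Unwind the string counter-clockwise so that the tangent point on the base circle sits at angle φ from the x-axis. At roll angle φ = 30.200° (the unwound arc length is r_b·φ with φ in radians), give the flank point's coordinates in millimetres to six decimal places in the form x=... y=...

x=62.051512 y=2.608062

pitch radius r_p = m·N/2 = 2.772·41/2 = 56.826000
base radius r_b = r_p·cos α = 56.826000·cos 14.797° = 54.941466
roll angle φ = 30.200° = 0.52708943 rad
x = r_b·(cos φ + φ·sin φ) = 54.941466·(0.86427480 + 0.52708943·0.50301995) = 62.051512
y = r_b·(sin φ − φ·cos φ) = 54.941466·(0.50301995 − 0.52708943·0.86427480) = 2.608062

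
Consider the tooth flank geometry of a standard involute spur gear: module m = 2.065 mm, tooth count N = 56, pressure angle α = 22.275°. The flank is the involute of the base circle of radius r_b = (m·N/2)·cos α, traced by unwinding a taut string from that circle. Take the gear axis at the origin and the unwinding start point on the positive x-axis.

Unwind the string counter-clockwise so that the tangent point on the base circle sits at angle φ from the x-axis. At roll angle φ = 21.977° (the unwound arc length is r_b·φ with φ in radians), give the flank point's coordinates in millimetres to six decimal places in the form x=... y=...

pitch radius r_p = m·N/2 = 2.065·56/2 = 57.820000
base radius r_b = r_p·cos α = 57.820000·cos 22.275° = 53.505194
roll angle φ = 21.977° = 0.38357101 rad
x = r_b·(cos φ + φ·sin φ) = 53.505194·(0.92733416 + 0.38357101·0.37423437) = 57.297621
y = r_b·(sin φ − φ·cos φ) = 53.505194·(0.37423437 − 0.38357101·0.92733416) = 0.991765

x=57.297621 y=0.991765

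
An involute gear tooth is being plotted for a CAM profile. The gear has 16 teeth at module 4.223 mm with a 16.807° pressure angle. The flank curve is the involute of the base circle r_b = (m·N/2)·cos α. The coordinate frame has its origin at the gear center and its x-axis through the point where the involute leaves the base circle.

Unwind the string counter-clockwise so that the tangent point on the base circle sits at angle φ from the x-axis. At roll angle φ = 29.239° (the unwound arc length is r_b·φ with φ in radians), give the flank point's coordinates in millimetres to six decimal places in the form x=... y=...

pitch radius r_p = m·N/2 = 4.223·16/2 = 33.784000
base radius r_b = r_p·cos α = 33.784000·cos 16.807° = 32.340889
roll angle φ = 29.239° = 0.51031682 rad
x = r_b·(cos φ + φ·sin φ) = 32.340889·(0.87258980 + 0.51031682·0.48845373) = 36.281818
y = r_b·(sin φ − φ·cos φ) = 32.340889·(0.48845373 − 0.51031682·0.87258980) = 1.395719

x=36.281818 y=1.395719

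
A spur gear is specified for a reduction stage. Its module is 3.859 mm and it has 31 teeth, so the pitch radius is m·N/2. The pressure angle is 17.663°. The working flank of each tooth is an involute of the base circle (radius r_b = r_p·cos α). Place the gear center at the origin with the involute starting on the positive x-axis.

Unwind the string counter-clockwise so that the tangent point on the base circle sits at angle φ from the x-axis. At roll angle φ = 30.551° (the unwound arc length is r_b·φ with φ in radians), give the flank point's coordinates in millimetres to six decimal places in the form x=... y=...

x=64.530156 y=2.799131

pitch radius r_p = m·N/2 = 3.859·31/2 = 59.814500
base radius r_b = r_p·cos α = 59.814500·cos 17.663° = 56.994702
roll angle φ = 30.551° = 0.53321554 rad
x = r_b·(cos φ + φ·sin φ) = 56.994702·(0.86117705 + 0.53321554·0.50830511) = 64.530156
y = r_b·(sin φ − φ·cos φ) = 56.994702·(0.50830511 − 0.53321554·0.86117705) = 2.799131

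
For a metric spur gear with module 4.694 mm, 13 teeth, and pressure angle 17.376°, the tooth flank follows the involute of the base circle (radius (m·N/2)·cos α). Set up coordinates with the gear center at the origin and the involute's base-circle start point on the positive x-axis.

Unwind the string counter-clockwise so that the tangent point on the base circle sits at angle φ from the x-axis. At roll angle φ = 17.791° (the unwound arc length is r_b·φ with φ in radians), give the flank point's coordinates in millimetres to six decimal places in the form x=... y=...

pitch radius r_p = m·N/2 = 4.694·13/2 = 30.511000
base radius r_b = r_p·cos α = 30.511000·cos 17.376° = 29.118646
roll angle φ = 17.791° = 0.31051153 rad
x = r_b·(cos φ + φ·sin φ) = 29.118646·(0.95217740 + 0.31051153·0.30554574) = 30.488762
y = r_b·(sin φ − φ·cos φ) = 29.118646·(0.30554574 − 0.31051153·0.95217740) = 0.287799

x=30.488762 y=0.287799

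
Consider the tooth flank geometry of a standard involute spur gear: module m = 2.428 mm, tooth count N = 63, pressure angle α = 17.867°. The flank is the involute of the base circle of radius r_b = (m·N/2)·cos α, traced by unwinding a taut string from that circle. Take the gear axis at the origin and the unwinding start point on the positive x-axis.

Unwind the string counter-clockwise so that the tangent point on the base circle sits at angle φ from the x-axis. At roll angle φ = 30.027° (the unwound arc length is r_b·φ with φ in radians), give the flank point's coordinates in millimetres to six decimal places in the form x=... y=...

x=82.113727 y=3.397531

pitch radius r_p = m·N/2 = 2.428·63/2 = 76.482000
base radius r_b = r_p·cos α = 76.482000·cos 17.867° = 72.793370
roll angle φ = 30.027° = 0.52407001 rad
x = r_b·(cos φ + φ·sin φ) = 72.793370·(0.86578969 + 0.52407001·0.50040805) = 82.113727
y = r_b·(sin φ − φ·cos φ) = 72.793370·(0.50040805 − 0.52407001·0.86578969) = 3.397531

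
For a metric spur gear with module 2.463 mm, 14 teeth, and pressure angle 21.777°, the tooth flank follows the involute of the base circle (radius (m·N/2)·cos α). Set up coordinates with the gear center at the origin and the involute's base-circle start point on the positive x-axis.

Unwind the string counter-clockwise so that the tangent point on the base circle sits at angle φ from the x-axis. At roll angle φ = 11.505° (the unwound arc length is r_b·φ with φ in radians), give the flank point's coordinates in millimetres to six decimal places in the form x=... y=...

pitch radius r_p = m·N/2 = 2.463·14/2 = 17.241000
base radius r_b = r_p·cos α = 17.241000·cos 21.777° = 16.010593
roll angle φ = 11.505° = 0.20080013 rad
x = r_b·(cos φ + φ·sin φ) = 16.010593·(0.97990730 + 0.20080013·0.19945345) = 16.330126
y = r_b·(sin φ − φ·cos φ) = 16.010593·(0.19945345 − 0.20080013·0.97990730) = 0.043035

x=16.330126 y=0.043035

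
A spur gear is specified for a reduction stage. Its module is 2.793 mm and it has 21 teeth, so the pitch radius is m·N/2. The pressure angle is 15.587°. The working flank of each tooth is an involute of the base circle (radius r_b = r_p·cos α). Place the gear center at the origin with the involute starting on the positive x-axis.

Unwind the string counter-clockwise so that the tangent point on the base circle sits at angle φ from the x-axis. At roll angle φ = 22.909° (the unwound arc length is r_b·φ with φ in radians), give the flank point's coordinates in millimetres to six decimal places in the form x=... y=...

pitch radius r_p = m·N/2 = 2.793·21/2 = 29.326500
base radius r_b = r_p·cos α = 29.326500·cos 15.587° = 28.247976
roll angle φ = 22.909° = 0.39983748 rad
x = r_b·(cos φ + φ·sin φ) = 28.247976·(0.92112427 + 0.39983748·0.38926864) = 30.416529
y = r_b·(sin φ − φ·cos φ) = 28.247976·(0.38926864 − 0.39983748·0.92112427) = 0.592322

x=30.416529 y=0.592322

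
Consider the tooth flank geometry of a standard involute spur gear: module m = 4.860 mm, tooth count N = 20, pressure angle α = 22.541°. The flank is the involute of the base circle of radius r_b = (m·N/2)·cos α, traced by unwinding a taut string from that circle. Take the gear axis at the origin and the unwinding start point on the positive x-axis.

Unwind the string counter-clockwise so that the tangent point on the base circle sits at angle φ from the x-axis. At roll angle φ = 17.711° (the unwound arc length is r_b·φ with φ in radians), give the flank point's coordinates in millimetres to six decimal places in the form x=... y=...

pitch radius r_p = m·N/2 = 4.860·20/2 = 48.600000
base radius r_b = r_p·cos α = 48.600000·cos 22.541° = 44.887225
roll angle φ = 17.711° = 0.30911526 rad
x = r_b·(cos φ + φ·sin φ) = 44.887225·(0.95260309 + 0.30911526·0.30421595) = 46.980805
y = r_b·(sin φ − φ·cos φ) = 44.887225·(0.30421595 − 0.30911526·0.95260309) = 0.437731

x=46.980805 y=0.437731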